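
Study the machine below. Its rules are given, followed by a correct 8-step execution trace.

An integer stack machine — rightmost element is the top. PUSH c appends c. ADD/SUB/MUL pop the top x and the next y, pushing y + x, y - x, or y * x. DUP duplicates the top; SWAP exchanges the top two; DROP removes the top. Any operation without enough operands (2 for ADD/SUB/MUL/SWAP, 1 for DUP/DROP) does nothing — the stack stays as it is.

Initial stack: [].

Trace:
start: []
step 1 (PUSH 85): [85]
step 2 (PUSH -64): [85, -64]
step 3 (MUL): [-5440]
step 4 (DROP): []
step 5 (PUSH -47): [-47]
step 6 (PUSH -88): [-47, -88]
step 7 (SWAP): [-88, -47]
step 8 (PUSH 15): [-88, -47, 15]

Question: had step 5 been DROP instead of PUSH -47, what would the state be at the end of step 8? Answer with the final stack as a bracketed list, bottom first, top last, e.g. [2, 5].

(re-executing from step 5 with the substitution; state before step 5: [])
step 5 (DROP): []
step 6 (PUSH -88): [-88]
step 7 (SWAP): [-88]
step 8 (PUSH 15): [-88, 15]

[-88, 15]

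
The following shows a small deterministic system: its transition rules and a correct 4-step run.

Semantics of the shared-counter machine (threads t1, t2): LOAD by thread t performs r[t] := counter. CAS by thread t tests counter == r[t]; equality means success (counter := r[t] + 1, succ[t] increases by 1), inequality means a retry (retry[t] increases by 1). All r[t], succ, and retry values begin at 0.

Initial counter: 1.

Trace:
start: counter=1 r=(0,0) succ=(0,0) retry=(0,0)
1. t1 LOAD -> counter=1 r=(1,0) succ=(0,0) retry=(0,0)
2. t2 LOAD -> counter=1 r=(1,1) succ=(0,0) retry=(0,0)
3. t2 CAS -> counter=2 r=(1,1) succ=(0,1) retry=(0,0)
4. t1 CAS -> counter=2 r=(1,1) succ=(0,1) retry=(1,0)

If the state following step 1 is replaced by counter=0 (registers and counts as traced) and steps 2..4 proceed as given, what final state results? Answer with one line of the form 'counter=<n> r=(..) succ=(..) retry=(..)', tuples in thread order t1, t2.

state after step 1 := counter=0 r=(1,0) succ=(0,0) retry=(0,0)
2. t2 LOAD -> counter=0 r=(1,0) succ=(0,0) retry=(0,0)
3. t2 CAS -> counter=1 r=(1,0) succ=(0,1) retry=(0,0)
4. t1 CAS -> counter=2 r=(1,0) succ=(1,1) retry=(0,0)

counter=2 r=(1,0) succ=(1,1) retry=(0,0)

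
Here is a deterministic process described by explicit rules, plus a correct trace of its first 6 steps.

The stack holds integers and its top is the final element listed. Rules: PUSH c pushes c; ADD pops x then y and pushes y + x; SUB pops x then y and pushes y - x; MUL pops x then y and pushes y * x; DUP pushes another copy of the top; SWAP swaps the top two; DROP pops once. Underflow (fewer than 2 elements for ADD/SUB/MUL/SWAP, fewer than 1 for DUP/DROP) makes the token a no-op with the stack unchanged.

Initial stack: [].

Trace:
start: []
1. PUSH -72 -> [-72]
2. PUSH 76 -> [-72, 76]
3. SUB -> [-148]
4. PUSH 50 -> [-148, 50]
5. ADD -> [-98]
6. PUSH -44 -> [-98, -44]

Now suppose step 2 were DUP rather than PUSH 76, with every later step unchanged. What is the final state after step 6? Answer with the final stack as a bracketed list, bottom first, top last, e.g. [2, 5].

[50, -44]

(re-executing from step 2 with the substitution; state before step 2: [-72])
2. DUP -> [-72, -72]
3. SUB -> [0]
4. PUSH 50 -> [0, 50]
5. ADD -> [50]
6. PUSH -44 -> [50, -44]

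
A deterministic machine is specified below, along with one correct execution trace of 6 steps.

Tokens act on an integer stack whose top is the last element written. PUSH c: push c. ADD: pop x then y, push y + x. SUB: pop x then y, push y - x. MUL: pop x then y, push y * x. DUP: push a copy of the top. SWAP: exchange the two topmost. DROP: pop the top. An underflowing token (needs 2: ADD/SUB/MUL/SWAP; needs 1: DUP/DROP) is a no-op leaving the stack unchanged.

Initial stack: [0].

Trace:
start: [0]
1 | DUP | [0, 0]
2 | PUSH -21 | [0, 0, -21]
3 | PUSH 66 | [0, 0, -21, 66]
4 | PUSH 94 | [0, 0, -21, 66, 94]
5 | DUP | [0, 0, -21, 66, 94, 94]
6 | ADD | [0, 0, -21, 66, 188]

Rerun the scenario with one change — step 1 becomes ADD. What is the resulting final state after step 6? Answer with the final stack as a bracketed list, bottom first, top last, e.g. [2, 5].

(re-executing from step 1 with the substitution; state before step 1: [0])
1 | ADD | [0]
2 | PUSH -21 | [0, -21]
3 | PUSH 66 | [0, -21, 66]
4 | PUSH 94 | [0, -21, 66, 94]
5 | DUP | [0, -21, 66, 94, 94]
6 | ADD | [0, -21, 66, 188]

[0, -21, 66, 188]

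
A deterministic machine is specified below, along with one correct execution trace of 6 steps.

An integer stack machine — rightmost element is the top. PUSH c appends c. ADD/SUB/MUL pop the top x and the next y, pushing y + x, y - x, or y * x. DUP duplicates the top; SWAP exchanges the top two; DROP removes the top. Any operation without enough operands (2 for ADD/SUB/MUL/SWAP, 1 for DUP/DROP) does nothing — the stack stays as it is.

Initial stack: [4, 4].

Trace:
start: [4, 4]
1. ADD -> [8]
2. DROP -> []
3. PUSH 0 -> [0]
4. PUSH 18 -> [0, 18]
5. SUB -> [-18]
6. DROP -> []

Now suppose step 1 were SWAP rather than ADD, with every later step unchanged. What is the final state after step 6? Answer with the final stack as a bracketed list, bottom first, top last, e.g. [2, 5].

(re-executing from step 1 with the substitution; state before step 1: [4, 4])
1. SWAP -> [4, 4]
2. DROP -> [4]
3. PUSH 0 -> [4, 0]
4. PUSH 18 -> [4, 0, 18]
5. SUB -> [4, -18]
6. DROP -> [4]

[4]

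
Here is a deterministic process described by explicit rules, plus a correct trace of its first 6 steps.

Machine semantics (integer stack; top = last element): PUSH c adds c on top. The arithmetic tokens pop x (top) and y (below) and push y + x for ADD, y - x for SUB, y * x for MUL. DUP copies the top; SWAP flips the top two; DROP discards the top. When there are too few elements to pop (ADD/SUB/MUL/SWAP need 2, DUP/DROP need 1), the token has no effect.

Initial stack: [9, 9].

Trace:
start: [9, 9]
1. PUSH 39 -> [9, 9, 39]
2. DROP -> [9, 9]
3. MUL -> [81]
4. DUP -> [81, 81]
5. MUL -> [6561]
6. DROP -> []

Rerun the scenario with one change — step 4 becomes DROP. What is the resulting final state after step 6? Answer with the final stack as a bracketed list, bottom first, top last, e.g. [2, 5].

[]

(re-executing from step 4 with the substitution; state before step 4: [81])
4. DROP -> []
5. MUL -> []
6. DROP -> []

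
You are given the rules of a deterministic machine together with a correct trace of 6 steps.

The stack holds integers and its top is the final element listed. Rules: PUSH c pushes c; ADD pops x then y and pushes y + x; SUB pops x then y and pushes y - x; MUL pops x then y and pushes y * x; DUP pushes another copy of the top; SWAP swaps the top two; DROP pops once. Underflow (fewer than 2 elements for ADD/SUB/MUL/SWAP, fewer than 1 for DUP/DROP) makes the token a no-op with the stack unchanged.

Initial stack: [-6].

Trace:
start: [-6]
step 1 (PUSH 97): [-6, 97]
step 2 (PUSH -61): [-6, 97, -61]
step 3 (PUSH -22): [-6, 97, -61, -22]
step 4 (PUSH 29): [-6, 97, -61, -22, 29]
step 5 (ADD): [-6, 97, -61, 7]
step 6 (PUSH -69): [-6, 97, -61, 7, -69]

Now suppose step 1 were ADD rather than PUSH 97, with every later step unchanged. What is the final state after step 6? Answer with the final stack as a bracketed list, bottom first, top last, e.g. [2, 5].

(re-executing from step 1 with the substitution; state before step 1: [-6])
step 1 (ADD): [-6]
step 2 (PUSH -61): [-6, -61]
step 3 (PUSH -22): [-6, -61, -22]
step 4 (PUSH 29): [-6, -61, -22, 29]
step 5 (ADD): [-6, -61, 7]
step 6 (PUSH -69): [-6, -61, 7, -69]

[-6, -61, 7, -69]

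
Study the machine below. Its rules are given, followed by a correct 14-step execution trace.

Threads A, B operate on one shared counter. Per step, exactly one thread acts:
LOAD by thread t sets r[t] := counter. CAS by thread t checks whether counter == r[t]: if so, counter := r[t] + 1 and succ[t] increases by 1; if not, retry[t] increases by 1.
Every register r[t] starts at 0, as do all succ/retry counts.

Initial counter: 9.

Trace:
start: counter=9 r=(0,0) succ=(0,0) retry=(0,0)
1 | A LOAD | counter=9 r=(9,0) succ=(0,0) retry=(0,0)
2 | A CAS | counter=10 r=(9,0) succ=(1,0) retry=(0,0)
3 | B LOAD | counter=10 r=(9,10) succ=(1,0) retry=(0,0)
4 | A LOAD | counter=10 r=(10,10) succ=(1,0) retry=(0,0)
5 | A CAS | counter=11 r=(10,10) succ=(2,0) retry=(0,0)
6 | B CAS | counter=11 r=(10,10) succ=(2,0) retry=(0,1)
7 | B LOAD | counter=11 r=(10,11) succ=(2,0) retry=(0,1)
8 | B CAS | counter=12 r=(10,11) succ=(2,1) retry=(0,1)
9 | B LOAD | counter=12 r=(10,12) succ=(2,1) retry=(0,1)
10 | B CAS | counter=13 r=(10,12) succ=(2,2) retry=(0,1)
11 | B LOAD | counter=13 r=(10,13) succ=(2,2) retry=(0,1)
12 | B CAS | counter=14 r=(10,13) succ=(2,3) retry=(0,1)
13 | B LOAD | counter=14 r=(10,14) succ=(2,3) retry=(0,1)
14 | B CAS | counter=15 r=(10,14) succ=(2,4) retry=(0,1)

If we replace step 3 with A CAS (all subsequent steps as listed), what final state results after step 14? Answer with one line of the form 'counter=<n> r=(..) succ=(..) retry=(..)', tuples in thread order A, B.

counter=15 r=(10,14) succ=(2,4) retry=(1,1)

(re-executing from step 3 with the substitution; state before step 3: counter=10 r=(9,0) succ=(1,0) retry=(0,0))
3 | A CAS | counter=10 r=(9,0) succ=(1,0) retry=(1,0)
4 | A LOAD | counter=10 r=(10,0) succ=(1,0) retry=(1,0)
5 | A CAS | counter=11 r=(10,0) succ=(2,0) retry=(1,0)
6 | B CAS | counter=11 r=(10,0) succ=(2,0) retry=(1,1)
7 | B LOAD | counter=11 r=(10,11) succ=(2,0) retry=(1,1)
8 | B CAS | counter=12 r=(10,11) succ=(2,1) retry=(1,1)
9 | B LOAD | counter=12 r=(10,12) succ=(2,1) retry=(1,1)
10 | B CAS | counter=13 r=(10,12) succ=(2,2) retry=(1,1)
11 | B LOAD | counter=13 r=(10,13) succ=(2,2) retry=(1,1)
12 | B CAS | counter=14 r=(10,13) succ=(2,3) retry=(1,1)
13 | B LOAD | counter=14 r=(10,14) succ=(2,3) retry=(1,1)
14 | B CAS | counter=15 r=(10,14) succ=(2,4) retry=(1,1)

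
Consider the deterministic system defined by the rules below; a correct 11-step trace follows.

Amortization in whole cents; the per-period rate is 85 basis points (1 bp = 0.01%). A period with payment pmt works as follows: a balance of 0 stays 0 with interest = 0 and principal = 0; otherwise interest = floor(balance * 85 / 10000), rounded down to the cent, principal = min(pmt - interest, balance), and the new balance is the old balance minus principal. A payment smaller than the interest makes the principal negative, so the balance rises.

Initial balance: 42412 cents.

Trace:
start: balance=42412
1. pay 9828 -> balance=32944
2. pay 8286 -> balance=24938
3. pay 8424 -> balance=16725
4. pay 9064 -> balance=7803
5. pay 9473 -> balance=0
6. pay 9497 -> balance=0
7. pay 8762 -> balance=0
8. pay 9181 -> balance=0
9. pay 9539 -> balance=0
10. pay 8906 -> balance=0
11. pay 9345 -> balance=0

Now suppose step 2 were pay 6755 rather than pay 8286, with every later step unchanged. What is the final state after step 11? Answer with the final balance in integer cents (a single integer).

0

(re-executing from step 2 with the substitution; state before step 2: balance=32944)
2. pay 6755 -> balance=26469
3. pay 8424 -> balance=18269
4. pay 9064 -> balance=9360
5. pay 9473 -> balance=0
6. pay 9497 -> balance=0
7. pay 8762 -> balance=0
8. pay 9181 -> balance=0
9. pay 9539 -> balance=0
10. pay 8906 -> balance=0
11. pay 9345 -> balance=0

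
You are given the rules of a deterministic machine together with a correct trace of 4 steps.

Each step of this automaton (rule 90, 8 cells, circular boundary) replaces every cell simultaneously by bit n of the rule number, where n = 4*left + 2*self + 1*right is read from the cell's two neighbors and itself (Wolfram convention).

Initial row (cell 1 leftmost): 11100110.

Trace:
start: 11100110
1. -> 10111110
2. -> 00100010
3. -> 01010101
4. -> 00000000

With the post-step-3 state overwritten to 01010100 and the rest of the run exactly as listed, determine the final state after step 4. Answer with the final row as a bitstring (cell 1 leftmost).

state after step 3 := 01010100
4. -> 10000010

10000010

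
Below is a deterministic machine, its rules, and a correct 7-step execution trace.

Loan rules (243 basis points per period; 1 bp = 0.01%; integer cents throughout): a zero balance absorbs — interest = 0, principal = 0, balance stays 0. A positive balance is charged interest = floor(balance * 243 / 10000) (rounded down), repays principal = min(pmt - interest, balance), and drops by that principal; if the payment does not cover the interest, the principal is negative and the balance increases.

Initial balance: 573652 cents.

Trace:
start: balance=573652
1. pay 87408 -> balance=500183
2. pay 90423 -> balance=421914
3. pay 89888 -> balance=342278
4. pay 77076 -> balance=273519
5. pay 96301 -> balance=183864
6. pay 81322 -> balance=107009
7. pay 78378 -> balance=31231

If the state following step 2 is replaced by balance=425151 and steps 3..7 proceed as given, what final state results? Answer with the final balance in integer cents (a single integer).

34881

state after step 2 := balance=425151
3. pay 89888 -> balance=345594
4. pay 77076 -> balance=276915
5. pay 96301 -> balance=187343
6. pay 81322 -> balance=110573
7. pay 78378 -> balance=34881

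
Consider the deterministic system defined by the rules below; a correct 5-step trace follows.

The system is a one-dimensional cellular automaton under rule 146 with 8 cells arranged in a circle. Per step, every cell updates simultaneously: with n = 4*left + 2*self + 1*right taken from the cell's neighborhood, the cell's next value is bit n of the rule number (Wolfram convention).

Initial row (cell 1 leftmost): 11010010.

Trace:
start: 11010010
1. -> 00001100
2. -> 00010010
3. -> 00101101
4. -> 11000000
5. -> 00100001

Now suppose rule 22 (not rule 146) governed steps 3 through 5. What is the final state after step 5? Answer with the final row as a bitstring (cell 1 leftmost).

00100001

(re-executing steps 3..5 under rule 22; state before step 3: 00010010)
3. -> 00111111
4. -> 11000000
5. -> 00100001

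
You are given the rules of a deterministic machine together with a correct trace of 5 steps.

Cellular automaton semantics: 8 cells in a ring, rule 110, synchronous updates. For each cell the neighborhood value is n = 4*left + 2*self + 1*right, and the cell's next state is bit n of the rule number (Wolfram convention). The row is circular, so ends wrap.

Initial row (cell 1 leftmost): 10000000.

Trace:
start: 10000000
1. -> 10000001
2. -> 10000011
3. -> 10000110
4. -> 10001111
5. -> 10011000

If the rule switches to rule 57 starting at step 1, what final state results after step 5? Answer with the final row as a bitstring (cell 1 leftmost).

(re-executing steps 1..5 under rule 57; state before step 1: 10000000)
1. -> 01111110
2. -> 01000001
3. -> 10111100
4. -> 01100010
5. -> 01011001

01011001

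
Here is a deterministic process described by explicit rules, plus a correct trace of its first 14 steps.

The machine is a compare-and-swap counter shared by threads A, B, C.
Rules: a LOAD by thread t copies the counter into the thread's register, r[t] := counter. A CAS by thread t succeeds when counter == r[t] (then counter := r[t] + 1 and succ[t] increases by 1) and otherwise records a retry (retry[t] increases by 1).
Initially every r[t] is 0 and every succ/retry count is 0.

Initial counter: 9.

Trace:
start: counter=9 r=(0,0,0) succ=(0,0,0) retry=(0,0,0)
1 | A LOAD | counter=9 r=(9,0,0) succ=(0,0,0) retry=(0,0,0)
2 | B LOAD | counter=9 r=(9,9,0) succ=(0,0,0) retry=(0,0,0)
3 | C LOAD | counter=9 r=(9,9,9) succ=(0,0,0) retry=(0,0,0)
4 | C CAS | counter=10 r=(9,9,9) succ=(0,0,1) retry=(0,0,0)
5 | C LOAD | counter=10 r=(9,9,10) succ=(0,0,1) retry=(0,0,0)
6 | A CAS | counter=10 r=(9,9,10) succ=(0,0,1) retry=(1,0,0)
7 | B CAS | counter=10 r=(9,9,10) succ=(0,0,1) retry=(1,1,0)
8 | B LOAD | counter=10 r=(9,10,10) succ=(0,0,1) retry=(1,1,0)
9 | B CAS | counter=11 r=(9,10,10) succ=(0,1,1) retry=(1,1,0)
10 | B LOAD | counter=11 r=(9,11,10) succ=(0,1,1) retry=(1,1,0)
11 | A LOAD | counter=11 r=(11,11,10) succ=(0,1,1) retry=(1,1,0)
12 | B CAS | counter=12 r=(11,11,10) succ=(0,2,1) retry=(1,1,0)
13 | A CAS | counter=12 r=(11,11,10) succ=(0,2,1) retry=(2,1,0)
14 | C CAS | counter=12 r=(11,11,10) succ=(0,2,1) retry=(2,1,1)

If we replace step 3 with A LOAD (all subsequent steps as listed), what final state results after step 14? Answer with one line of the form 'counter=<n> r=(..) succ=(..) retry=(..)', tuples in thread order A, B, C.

counter=12 r=(11,11,9) succ=(1,2,0) retry=(1,1,2)

(re-executing from step 3 with the substitution; state before step 3: counter=9 r=(9,9,0) succ=(0,0,0) retry=(0,0,0))
3 | A LOAD | counter=9 r=(9,9,0) succ=(0,0,0) retry=(0,0,0)
4 | C CAS | counter=9 r=(9,9,0) succ=(0,0,0) retry=(0,0,1)
5 | C LOAD | counter=9 r=(9,9,9) succ=(0,0,0) retry=(0,0,1)
6 | A CAS | counter=10 r=(9,9,9) succ=(1,0,0) retry=(0,0,1)
7 | B CAS | counter=10 r=(9,9,9) succ=(1,0,0) retry=(0,1,1)
8 | B LOAD | counter=10 r=(9,10,9) succ=(1,0,0) retry=(0,1,1)
9 | B CAS | counter=11 r=(9,10,9) succ=(1,1,0) retry=(0,1,1)
10 | B LOAD | counter=11 r=(9,11,9) succ=(1,1,0) retry=(0,1,1)
11 | A LOAD | counter=11 r=(11,11,9) succ=(1,1,0) retry=(0,1,1)
12 | B CAS | counter=12 r=(11,11,9) succ=(1,2,0) retry=(0,1,1)
13 | A CAS | counter=12 r=(11,11,9) succ=(1,2,0) retry=(1,1,1)
14 | C CAS | counter=12 r=(11,11,9) succ=(1,2,0) retry=(1,1,2)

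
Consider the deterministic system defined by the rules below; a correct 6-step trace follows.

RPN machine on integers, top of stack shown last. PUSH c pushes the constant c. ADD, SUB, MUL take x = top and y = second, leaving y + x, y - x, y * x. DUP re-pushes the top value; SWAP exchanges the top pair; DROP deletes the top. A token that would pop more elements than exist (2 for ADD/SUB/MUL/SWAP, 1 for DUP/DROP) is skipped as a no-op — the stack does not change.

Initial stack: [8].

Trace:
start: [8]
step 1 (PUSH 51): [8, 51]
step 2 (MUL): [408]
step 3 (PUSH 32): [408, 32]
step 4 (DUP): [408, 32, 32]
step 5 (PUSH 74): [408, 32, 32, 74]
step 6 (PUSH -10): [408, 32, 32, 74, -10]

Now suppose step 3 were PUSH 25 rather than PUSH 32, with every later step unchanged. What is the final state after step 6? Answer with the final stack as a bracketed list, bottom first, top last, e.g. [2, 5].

(re-executing from step 3 with the substitution; state before step 3: [408])
step 3 (PUSH 25): [408, 25]
step 4 (DUP): [408, 25, 25]
step 5 (PUSH 74): [408, 25, 25, 74]
step 6 (PUSH -10): [408, 25, 25, 74, -10]

[408, 25, 25, 74, -10]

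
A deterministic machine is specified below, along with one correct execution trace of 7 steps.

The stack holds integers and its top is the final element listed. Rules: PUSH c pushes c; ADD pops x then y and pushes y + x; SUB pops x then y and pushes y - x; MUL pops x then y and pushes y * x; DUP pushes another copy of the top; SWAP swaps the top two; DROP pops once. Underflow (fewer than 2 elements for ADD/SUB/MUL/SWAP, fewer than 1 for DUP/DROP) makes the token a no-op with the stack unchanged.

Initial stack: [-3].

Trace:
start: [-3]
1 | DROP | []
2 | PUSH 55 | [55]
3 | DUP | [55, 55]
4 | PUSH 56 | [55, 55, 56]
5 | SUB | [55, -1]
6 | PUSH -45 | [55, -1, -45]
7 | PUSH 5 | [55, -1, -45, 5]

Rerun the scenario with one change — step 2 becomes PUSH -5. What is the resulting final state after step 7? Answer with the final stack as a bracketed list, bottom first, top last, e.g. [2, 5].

[-5, -61, -45, 5]

(re-executing from step 2 with the substitution; state before step 2: [])
2 | PUSH -5 | [-5]
3 | DUP | [-5, -5]
4 | PUSH 56 | [-5, -5, 56]
5 | SUB | [-5, -61]
6 | PUSH -45 | [-5, -61, -45]
7 | PUSH 5 | [-5, -61, -45, 5]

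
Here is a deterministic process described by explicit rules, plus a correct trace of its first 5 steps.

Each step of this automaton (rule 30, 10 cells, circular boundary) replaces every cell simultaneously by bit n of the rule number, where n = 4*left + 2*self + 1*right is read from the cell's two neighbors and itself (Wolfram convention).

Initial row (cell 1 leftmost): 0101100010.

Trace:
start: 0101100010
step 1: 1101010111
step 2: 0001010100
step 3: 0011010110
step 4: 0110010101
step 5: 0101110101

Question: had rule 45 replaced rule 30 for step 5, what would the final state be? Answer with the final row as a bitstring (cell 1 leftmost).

(re-executing step 5 under rule 45; state before step 5: 0110010101)
step 5: 1100011111

1100011111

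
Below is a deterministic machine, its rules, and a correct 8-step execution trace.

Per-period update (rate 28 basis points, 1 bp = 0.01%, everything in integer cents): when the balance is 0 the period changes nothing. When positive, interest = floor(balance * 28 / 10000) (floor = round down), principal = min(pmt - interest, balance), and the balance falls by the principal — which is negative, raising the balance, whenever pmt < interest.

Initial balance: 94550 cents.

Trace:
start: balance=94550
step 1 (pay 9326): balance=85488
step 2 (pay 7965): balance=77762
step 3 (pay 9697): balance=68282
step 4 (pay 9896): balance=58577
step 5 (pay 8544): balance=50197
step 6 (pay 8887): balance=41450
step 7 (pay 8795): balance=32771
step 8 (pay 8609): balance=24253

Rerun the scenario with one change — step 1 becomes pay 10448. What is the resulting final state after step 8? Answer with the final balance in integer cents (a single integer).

23108

(re-executing from step 1 with the substitution; state before step 1: balance=94550)
step 1 (pay 10448): balance=84366
step 2 (pay 7965): balance=76637
step 3 (pay 9697): balance=67154
step 4 (pay 9896): balance=57446
step 5 (pay 8544): balance=49062
step 6 (pay 8887): balance=40312
step 7 (pay 8795): balance=31629
step 8 (pay 8609): balance=23108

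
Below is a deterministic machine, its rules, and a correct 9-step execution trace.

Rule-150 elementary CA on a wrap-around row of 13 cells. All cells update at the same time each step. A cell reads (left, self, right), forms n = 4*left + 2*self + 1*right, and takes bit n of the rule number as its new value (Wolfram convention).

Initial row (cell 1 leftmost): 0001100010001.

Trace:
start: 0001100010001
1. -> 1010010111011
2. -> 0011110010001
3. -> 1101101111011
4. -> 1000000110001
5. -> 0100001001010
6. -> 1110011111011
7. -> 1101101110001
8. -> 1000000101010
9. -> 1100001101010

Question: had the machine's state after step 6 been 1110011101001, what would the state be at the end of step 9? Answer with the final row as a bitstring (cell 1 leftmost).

state after step 6 := 1110011101001
7. -> 1101101001110
8. -> 0000001110100
9. -> 0000010100110

0000010100110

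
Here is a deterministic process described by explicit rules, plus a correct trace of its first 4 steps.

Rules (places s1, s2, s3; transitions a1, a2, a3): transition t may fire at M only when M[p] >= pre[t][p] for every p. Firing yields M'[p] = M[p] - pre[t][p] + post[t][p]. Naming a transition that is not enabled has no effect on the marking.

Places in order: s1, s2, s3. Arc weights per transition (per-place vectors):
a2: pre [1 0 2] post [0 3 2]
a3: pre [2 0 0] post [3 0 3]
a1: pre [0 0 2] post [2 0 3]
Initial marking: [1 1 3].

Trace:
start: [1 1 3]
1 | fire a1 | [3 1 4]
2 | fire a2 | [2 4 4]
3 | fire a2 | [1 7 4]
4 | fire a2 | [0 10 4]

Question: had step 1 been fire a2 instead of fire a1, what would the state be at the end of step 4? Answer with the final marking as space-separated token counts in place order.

(re-executing from step 1 with the substitution; state before step 1: [1 1 3])
1 | fire a2 | [0 4 3]
2 | fire a2 | [0 4 3]
3 | fire a2 | [0 4 3]
4 | fire a2 | [0 4 3]

0 4 3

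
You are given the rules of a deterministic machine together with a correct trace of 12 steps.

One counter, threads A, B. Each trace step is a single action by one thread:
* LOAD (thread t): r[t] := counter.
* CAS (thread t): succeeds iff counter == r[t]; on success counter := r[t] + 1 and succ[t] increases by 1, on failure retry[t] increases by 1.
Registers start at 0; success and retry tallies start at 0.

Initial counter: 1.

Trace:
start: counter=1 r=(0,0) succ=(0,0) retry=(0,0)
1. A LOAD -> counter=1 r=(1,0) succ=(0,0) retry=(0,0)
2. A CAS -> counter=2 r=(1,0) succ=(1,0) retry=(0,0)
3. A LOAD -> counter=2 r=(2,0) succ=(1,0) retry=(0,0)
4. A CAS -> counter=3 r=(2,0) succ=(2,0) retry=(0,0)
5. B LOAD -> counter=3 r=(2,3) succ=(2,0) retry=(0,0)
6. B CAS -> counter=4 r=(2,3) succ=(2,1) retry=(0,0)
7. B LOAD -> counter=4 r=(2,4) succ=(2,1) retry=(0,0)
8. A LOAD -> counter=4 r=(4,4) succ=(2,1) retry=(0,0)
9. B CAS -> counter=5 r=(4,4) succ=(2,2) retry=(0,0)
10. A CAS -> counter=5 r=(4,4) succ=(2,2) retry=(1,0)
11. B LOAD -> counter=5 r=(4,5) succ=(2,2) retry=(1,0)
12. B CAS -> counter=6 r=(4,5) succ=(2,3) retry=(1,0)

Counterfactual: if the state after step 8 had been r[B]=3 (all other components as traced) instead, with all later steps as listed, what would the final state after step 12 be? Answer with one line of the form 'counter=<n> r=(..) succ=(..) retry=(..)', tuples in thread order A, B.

counter=6 r=(4,5) succ=(3,2) retry=(0,1)

state after step 8 := counter=4 r=(4,3) succ=(2,1) retry=(0,0)
9. B CAS -> counter=4 r=(4,3) succ=(2,1) retry=(0,1)
10. A CAS -> counter=5 r=(4,3) succ=(3,1) retry=(0,1)
11. B LOAD -> counter=5 r=(4,5) succ=(3,1) retry=(0,1)
12. B CAS -> counter=6 r=(4,5) succ=(3,2) retry=(0,1)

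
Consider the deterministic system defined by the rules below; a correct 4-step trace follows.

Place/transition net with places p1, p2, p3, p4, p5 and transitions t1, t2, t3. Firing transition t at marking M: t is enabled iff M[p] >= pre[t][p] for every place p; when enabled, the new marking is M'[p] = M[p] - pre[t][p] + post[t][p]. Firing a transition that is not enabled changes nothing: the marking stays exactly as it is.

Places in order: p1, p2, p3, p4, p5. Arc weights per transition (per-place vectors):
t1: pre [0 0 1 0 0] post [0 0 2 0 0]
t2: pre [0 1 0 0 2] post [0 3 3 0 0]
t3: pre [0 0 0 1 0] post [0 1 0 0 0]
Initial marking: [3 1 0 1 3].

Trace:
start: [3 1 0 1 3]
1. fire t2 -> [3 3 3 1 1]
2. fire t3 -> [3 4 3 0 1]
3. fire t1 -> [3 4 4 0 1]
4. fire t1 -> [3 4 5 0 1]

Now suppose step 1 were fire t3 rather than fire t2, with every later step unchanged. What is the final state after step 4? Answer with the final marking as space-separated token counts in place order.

3 2 0 0 3

(re-executing from step 1 with the substitution; state before step 1: [3 1 0 1 3])
1. fire t3 -> [3 2 0 0 3]
2. fire t3 -> [3 2 0 0 3]
3. fire t1 -> [3 2 0 0 3]
4. fire t1 -> [3 2 0 0 3]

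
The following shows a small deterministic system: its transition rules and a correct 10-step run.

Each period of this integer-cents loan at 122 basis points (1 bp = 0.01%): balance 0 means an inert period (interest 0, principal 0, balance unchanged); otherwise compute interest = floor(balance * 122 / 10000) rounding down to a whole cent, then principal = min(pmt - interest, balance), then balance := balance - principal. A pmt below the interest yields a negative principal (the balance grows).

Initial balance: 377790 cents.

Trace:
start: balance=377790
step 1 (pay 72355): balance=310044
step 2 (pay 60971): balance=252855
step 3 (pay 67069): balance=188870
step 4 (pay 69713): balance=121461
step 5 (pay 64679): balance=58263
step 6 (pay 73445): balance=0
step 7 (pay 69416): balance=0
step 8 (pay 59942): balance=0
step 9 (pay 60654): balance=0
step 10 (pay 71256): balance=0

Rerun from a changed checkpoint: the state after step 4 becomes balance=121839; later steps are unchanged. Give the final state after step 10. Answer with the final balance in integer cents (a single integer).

0

state after step 4 := balance=121839
step 5 (pay 64679): balance=58646
step 6 (pay 73445): balance=0
step 7 (pay 69416): balance=0
step 8 (pay 59942): balance=0
step 9 (pay 60654): balance=0
step 10 (pay 71256): balance=0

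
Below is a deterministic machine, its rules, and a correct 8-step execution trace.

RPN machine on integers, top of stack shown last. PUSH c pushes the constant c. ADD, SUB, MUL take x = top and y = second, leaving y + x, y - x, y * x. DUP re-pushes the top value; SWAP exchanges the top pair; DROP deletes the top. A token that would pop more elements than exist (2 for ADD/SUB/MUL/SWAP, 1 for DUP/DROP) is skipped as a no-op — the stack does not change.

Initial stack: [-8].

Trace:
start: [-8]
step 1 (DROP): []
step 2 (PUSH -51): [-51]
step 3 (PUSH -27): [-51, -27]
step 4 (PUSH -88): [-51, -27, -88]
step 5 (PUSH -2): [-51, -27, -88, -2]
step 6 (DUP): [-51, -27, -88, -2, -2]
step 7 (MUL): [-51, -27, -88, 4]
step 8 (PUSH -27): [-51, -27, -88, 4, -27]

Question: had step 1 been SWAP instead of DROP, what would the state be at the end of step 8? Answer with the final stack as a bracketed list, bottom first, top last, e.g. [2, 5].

[-8, -51, -27, -88, 4, -27]

(re-executing from step 1 with the substitution; state before step 1: [-8])
step 1 (SWAP): [-8]
step 2 (PUSH -51): [-8, -51]
step 3 (PUSH -27): [-8, -51, -27]
step 4 (PUSH -88): [-8, -51, -27, -88]
step 5 (PUSH -2): [-8, -51, -27, -88, -2]
step 6 (DUP): [-8, -51, -27, -88, -2, -2]
step 7 (MUL): [-8, -51, -27, -88, 4]
step 8 (PUSH -27): [-8, -51, -27, -88, 4, -27]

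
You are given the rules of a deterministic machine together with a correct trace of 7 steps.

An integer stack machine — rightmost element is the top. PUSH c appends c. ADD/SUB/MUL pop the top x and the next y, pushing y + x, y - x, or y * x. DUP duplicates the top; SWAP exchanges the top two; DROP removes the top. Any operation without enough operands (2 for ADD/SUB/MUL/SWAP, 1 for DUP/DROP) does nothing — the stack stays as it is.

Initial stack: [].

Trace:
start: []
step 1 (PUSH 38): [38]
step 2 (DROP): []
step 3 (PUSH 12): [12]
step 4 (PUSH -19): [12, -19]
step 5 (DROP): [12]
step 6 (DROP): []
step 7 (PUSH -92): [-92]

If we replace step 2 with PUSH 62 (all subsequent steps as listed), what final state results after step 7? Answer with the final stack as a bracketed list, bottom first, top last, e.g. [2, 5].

(re-executing from step 2 with the substitution; state before step 2: [38])
step 2 (PUSH 62): [38, 62]
step 3 (PUSH 12): [38, 62, 12]
step 4 (PUSH -19): [38, 62, 12, -19]
step 5 (DROP): [38, 62, 12]
step 6 (DROP): [38, 62]
step 7 (PUSH -92): [38, 62, -92]

[38, 62, -92]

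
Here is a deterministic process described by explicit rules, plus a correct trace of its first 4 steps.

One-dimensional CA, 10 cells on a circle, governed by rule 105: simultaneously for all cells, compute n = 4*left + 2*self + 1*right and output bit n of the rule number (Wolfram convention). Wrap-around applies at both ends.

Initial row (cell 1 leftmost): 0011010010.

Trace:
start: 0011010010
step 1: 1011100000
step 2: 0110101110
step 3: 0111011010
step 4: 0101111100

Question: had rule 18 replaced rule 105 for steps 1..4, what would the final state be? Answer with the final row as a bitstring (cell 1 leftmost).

1000000100

(re-executing steps 1..4 under rule 18; state before step 1: 0011010010)
step 1: 0100001101
step 2: 0010010000
step 3: 0101101000
step 4: 1000000100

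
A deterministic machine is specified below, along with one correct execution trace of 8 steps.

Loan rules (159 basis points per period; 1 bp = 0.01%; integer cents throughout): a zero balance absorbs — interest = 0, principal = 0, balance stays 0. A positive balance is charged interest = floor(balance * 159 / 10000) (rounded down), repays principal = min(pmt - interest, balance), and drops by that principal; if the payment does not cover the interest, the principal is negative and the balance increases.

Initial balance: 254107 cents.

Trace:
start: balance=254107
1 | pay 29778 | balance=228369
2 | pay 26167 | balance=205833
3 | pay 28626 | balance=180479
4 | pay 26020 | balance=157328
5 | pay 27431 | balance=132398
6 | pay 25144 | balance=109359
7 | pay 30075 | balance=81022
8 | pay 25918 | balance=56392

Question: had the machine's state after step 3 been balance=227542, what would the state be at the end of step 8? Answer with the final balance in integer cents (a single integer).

state after step 3 := balance=227542
4 | pay 26020 | balance=205139
5 | pay 27431 | balance=180969
6 | pay 25144 | balance=158702
7 | pay 30075 | balance=131150
8 | pay 25918 | balance=107317

107317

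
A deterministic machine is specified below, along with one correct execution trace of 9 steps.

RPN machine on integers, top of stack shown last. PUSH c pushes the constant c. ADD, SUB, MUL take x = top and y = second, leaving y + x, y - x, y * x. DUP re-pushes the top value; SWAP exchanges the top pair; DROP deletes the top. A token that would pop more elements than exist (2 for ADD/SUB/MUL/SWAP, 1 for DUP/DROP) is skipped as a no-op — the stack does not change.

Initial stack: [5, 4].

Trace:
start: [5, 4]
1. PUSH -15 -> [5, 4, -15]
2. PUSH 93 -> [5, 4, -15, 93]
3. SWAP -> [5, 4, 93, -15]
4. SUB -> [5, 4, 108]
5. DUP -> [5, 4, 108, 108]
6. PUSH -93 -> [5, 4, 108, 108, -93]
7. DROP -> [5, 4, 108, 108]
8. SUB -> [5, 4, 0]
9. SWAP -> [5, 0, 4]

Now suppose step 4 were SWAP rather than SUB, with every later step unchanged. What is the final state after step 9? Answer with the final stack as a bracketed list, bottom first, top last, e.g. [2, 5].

(re-executing from step 4 with the substitution; state before step 4: [5, 4, 93, -15])
4. SWAP -> [5, 4, -15, 93]
5. DUP -> [5, 4, -15, 93, 93]
6. PUSH -93 -> [5, 4, -15, 93, 93, -93]
7. DROP -> [5, 4, -15, 93, 93]
8. SUB -> [5, 4, -15, 0]
9. SWAP -> [5, 4, 0, -15]

[5, 4, 0, -15]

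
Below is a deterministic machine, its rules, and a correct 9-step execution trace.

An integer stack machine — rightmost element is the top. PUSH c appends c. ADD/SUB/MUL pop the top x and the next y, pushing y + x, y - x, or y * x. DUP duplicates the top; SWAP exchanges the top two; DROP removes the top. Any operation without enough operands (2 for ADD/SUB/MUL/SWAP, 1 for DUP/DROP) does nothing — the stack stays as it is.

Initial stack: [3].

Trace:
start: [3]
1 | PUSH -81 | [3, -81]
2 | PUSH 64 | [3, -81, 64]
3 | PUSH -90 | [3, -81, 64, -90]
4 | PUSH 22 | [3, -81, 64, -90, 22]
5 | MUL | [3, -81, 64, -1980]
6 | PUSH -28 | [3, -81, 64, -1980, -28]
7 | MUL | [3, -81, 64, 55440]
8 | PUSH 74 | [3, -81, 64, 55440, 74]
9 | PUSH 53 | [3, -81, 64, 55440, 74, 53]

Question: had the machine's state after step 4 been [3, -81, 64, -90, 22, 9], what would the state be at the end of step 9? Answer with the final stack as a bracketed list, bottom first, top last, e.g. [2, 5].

[3, -81, 64, -90, -5544, 74, 53]

state after step 4 := [3, -81, 64, -90, 22, 9]
5 | MUL | [3, -81, 64, -90, 198]
6 | PUSH -28 | [3, -81, 64, -90, 198, -28]
7 | MUL | [3, -81, 64, -90, -5544]
8 | PUSH 74 | [3, -81, 64, -90, -5544, 74]
9 | PUSH 53 | [3, -81, 64, -90, -5544, 74, 53]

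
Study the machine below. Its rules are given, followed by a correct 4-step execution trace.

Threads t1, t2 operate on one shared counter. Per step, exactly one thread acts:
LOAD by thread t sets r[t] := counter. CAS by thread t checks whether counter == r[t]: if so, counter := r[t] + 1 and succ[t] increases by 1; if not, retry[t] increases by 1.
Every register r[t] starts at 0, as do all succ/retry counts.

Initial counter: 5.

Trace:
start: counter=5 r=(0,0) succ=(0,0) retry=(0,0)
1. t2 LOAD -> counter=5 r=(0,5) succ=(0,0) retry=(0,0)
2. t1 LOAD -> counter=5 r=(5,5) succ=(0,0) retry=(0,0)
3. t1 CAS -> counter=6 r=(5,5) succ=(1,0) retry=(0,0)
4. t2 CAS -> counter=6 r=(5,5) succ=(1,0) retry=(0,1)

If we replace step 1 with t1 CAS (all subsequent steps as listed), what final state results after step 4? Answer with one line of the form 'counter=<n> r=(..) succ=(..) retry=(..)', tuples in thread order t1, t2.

(re-executing from step 1 with the substitution; state before step 1: counter=5 r=(0,0) succ=(0,0) retry=(0,0))
1. t1 CAS -> counter=5 r=(0,0) succ=(0,0) retry=(1,0)
2. t1 LOAD -> counter=5 r=(5,0) succ=(0,0) retry=(1,0)
3. t1 CAS -> counter=6 r=(5,0) succ=(1,0) retry=(1,0)
4. t2 CAS -> counter=6 r=(5,0) succ=(1,0) retry=(1,1)

counter=6 r=(5,0) succ=(1,0) retry=(1,1)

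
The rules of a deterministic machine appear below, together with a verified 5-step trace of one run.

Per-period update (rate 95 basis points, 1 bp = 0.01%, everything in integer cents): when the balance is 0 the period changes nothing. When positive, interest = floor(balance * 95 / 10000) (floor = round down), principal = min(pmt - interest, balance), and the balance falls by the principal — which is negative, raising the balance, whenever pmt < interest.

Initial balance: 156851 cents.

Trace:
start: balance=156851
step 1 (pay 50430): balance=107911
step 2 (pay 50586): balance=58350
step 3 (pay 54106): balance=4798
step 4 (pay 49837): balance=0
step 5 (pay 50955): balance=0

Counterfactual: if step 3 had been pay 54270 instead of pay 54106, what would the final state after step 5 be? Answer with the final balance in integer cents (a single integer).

0

(re-executing from step 3 with the substitution; state before step 3: balance=58350)
step 3 (pay 54270): balance=4634
step 4 (pay 49837): balance=0
step 5 (pay 50955): balance=0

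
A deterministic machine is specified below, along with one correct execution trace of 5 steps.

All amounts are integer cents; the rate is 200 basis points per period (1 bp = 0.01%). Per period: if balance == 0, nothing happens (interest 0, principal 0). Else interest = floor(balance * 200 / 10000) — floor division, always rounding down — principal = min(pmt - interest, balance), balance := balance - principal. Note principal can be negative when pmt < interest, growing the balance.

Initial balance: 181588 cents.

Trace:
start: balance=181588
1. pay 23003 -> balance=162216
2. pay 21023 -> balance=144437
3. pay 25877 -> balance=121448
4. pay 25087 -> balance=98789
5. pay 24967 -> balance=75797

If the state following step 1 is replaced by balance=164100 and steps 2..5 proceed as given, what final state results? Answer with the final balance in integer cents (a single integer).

77838

state after step 1 := balance=164100
2. pay 21023 -> balance=146359
3. pay 25877 -> balance=123409
4. pay 25087 -> balance=100790
5. pay 24967 -> balance=77838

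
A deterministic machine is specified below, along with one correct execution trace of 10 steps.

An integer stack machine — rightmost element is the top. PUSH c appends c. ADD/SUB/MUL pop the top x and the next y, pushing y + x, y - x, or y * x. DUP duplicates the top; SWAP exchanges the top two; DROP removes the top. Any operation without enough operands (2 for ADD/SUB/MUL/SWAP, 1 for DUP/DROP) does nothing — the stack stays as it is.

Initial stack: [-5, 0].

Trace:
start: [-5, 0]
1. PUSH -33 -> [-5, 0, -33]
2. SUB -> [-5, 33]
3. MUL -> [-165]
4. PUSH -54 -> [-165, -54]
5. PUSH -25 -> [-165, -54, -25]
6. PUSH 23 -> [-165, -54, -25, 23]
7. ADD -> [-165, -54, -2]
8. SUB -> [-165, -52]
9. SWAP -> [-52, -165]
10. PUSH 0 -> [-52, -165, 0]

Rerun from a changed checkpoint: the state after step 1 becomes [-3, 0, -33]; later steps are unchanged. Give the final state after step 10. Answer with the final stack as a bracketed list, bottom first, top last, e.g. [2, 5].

[-52, -99, 0]

state after step 1 := [-3, 0, -33]
2. SUB -> [-3, 33]
3. MUL -> [-99]
4. PUSH -54 -> [-99, -54]
5. PUSH -25 -> [-99, -54, -25]
6. PUSH 23 -> [-99, -54, -25, 23]
7. ADD -> [-99, -54, -2]
8. SUB -> [-99, -52]
9. SWAP -> [-52, -99]
10. PUSH 0 -> [-52, -99, 0]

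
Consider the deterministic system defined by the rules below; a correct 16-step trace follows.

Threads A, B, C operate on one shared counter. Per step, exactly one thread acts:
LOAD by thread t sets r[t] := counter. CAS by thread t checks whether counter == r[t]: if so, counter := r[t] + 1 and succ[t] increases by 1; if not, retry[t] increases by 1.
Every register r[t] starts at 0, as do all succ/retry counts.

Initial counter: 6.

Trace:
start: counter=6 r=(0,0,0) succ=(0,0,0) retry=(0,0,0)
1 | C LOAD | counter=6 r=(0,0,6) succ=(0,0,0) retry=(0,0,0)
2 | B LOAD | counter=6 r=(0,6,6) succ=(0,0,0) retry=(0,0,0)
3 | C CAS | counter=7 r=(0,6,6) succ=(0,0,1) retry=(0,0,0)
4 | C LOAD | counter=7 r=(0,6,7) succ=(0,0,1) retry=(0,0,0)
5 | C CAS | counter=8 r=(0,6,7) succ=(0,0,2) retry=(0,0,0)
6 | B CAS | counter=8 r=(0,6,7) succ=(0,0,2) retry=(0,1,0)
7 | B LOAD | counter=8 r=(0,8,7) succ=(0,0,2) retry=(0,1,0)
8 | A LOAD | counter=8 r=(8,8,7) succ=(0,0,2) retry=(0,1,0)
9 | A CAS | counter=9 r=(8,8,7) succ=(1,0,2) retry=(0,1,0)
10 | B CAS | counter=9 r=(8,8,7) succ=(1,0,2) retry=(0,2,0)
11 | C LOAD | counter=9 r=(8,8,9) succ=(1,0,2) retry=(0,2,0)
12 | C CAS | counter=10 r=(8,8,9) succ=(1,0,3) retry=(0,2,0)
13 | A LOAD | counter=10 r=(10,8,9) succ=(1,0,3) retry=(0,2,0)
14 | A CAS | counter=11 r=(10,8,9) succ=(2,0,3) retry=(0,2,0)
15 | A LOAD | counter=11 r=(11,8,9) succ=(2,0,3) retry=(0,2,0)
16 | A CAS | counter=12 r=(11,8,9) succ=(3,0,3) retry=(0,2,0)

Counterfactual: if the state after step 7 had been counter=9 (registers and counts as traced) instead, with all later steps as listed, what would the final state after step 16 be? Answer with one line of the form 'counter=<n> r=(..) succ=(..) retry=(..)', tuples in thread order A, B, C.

counter=13 r=(12,8,10) succ=(3,0,3) retry=(0,2,0)

state after step 7 := counter=9 r=(0,8,7) succ=(0,0,2) retry=(0,1,0)
8 | A LOAD | counter=9 r=(9,8,7) succ=(0,0,2) retry=(0,1,0)
9 | A CAS | counter=10 r=(9,8,7) succ=(1,0,2) retry=(0,1,0)
10 | B CAS | counter=10 r=(9,8,7) succ=(1,0,2) retry=(0,2,0)
11 | C LOAD | counter=10 r=(9,8,10) succ=(1,0,2) retry=(0,2,0)
12 | C CAS | counter=11 r=(9,8,10) succ=(1,0,3) retry=(0,2,0)
13 | A LOAD | counter=11 r=(11,8,10) succ=(1,0,3) retry=(0,2,0)
14 | A CAS | counter=12 r=(11,8,10) succ=(2,0,3) retry=(0,2,0)
15 | A LOAD | counter=12 r=(12,8,10) succ=(2,0,3) retry=(0,2,0)
16 | A CAS | counter=13 r=(12,8,10) succ=(3,0,3) retry=(0,2,0)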